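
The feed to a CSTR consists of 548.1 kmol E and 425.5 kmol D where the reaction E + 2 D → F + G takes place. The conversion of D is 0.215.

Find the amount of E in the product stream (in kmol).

D reacted = 0.215 × 425.5 = 91.48 kmol; ν_D = −2, so ξ = 91.48/2 = 45.74 kmol.
Outlet amounts (n = n₀ + ν ξ):
  E: 548.1 − 1(45.74) = 502.4
  D: 425.5 − 2(45.74) = 334
  F: 0 + 1(45.74) = 45.74
  G: 0 + 1(45.74) = 45.74

502 kmol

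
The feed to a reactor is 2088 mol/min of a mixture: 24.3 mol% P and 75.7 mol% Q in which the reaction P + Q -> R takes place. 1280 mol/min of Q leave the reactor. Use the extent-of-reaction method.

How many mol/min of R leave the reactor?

For Q: n = n₀ − 1ξ → 1280 = 1581 − 1ξ, giving ξ = 300.6 mol/min.
Outlet amounts (n = n₀ + ν ξ):
  P: 507.4 − 1(300.6) = 206.8
  Q: 1581 − 1(300.6) = 1280
  R: 0 + 1(300.6) = 300.6

301 mol/min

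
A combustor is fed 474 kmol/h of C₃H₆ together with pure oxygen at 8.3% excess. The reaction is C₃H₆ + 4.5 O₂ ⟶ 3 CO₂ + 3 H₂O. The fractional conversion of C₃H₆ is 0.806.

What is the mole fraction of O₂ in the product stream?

0.199

Stoichiometric O₂ = 4.5 × 474 = 2133 kmol/h; O₂ fed = 2133 × 1.083 = 2310 kmol/h.
Fuel reacted = 0.806 × 474 → ξ = 382 kmol/h.
Outlet (n = n₀ + ν ξ):
  C₃H₆: 474 − 1(382) = 91.96
  O₂: 2310 − 4.5(382) = 590.8
  CO₂: 0 + 3(382) = 1146
  H₂O: 0 + 3(382) = 1146
Total out = 2975 kmol/h; y_O₂ = 590.8 / 2975 = 0.1986.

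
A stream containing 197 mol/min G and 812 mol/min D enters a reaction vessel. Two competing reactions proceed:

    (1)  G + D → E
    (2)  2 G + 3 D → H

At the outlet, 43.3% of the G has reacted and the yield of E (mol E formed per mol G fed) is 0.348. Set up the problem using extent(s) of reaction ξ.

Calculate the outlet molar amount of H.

Yield of E: 1ξ₁ / 197 = 0.348 → ξ₁ = 68.56 mol/min.
Conversion of G: 1ξ₁ + 2ξ₂ = 0.433 × 197 = 85.3 → ξ₂ = 8.373 mol/min.
Outlet amounts (n = n₀ + Σ ν·ξ):
  G: 197 − 1(68.56) − 2(8.373) = 111.7
  D: 812 − 1(68.56) − 3(8.373) = 718.3
  E: 0 + 1(68.56) = 68.56
  H: 0 + 1(8.373) = 8.373

8.37 mol/min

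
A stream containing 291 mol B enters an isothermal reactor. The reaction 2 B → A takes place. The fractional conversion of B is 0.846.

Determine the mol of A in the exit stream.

B reacted = 0.846 × 291 = 246.2 mol; ν_B = −2, so ξ = 246.2/2 = 123.1 mol.
Outlet amounts (n = n₀ + ν ξ):
  B: 291 − 2(123.1) = 44.81
  A: 0 + 1(123.1) = 123.1

123 mol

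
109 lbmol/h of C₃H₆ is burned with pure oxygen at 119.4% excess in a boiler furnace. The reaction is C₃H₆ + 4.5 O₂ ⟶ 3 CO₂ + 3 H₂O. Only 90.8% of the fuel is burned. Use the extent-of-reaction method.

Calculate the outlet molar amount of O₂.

Stoichiometric O₂ = 4.5 × 109 = 490.5 lbmol/h; O₂ fed = 490.5 × 2.194 = 1076 lbmol/h.
Fuel reacted = 0.908 × 109 → ξ = 98.97 lbmol/h.
Outlet (n = n₀ + ν ξ):
  C₃H₆: 109 − 1(98.97) = 10.03
  O₂: 1076 − 4.5(98.97) = 630.8
  CO₂: 0 + 3(98.97) = 296.9
  H₂O: 0 + 3(98.97) = 296.9

631 lbmol/h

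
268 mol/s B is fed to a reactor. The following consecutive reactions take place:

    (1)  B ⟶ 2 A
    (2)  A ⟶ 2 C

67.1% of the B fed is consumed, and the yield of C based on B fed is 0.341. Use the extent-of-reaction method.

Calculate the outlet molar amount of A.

314 mol/s

Conversion of B: B consumed = 1ξ₁ = 0.671 × 268 → ξ₁ = 179.8 mol/s.
Yield of C: 2ξ₂ / 268 = 0.341 → ξ₂ = 45.69 mol/s.
Outlet amounts (n = n₀ + Σ ν·ξ):
  B: 268 − 1(179.8) = 88.17
  A: 0 + 2(179.8) − 1(45.69) = 314
  C: 0 + 2(45.69) = 91.39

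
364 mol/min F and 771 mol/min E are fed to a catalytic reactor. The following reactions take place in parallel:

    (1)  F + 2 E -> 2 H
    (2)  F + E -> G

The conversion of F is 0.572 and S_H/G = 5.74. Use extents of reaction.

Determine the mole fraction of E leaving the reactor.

0.441

Conversion of F: F consumed = 0.572 × 364 = 208.2 mol/min = 1ξ₁ + 1ξ₂.
Selectivity: 2ξ₁ / (1ξ₂) = 5.74 → ξ₁ = 2.87 ξ₂.
Substitute: (1·2.87 + 1) ξ₂ = 208.2 → ξ₂ = 53.8 mol/min, ξ₁ = 154.4 mol/min.
Outlet amounts (n = n₀ + Σ ν·ξ):
  F: 364 − 1(154.4) − 1(53.8) = 155.8
  E: 771 − 2(154.4) − 1(53.8) = 408.4
  H: 0 + 2(154.4) = 308.8
  G: 0 + 1(53.8) = 53.8
Total out = 926.8 mol/min; y_E = 408.4 / 926.8 = 0.4406.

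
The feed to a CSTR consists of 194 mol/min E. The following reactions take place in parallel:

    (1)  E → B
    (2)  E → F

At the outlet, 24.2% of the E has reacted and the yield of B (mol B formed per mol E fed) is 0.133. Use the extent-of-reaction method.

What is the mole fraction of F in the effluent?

0.109

Yield of B: 1ξ₁ / 194 = 0.133 → ξ₁ = 25.8 mol/min.
Conversion of E: 1ξ₁ + 1ξ₂ = 0.242 × 194 = 46.95 → ξ₂ = 21.15 mol/min.
Outlet amounts (n = n₀ + Σ ν·ξ):
  E: 194 − 1(25.8) − 1(21.15) = 147.1
  B: 0 + 1(25.8) = 25.8
  F: 0 + 1(21.15) = 21.15
Total out = 194 mol/min; y_F = 21.15 / 194 = 0.109.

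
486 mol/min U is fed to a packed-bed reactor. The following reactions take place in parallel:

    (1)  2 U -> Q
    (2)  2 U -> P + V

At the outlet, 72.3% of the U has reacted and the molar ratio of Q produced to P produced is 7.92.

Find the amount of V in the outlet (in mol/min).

Conversion of U: U consumed = 0.723 × 486 = 351.4 mol/min = 2ξ₁ + 2ξ₂.
Selectivity: 1ξ₁ / (1ξ₂) = 7.92 → ξ₁ = 7.92 ξ₂.
Substitute: (2·7.92 + 2) ξ₂ = 351.4 → ξ₂ = 19.7 mol/min, ξ₁ = 156 mol/min.
Outlet amounts (n = n₀ + Σ ν·ξ):
  U: 486 − 2(156) − 2(19.7) = 134.6
  Q: 0 + 1(156) = 156
  P: 0 + 1(19.7) = 19.7
  V: 0 + 1(19.7) = 19.7

19.7 mol/min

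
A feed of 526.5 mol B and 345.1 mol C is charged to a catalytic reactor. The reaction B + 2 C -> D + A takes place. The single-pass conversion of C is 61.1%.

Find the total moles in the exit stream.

C reacted = 0.611 × 345.1 = 210.9 mol; ν_C = −2, so ξ = 210.9/2 = 105.4 mol.
Outlet amounts (n = n₀ + ν ξ):
  B: 526.5 − 1(105.4) = 421.1
  C: 345.1 − 2(105.4) = 134.2
  D: 0 + 1(105.4) = 105.4
  A: 0 + 1(105.4) = 105.4
Total out = 421.1 + 134.2 + 105.4 + 105.4 = 766.2 mol.

766 mol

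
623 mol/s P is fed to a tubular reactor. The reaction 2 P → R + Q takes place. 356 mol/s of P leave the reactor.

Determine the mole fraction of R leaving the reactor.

For P: n = n₀ − 2ξ → 356 = 623 − 2ξ, giving ξ = 133.5 mol/s.
Outlet amounts (n = n₀ + ν ξ):
  P: 623 − 2(133.5) = 356
  R: 0 + 1(133.5) = 133.5
  Q: 0 + 1(133.5) = 133.5
Total out = 623 mol/s; y_R = 133.5 / 623 = 0.2143.

0.214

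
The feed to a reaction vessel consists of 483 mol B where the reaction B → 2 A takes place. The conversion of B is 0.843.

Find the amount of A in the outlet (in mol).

814 mol

B reacted = 0.843 × 483 = 407.2 mol; ν_B = −1, so ξ = 407.2/1 = 407.2 mol.
Outlet amounts (n = n₀ + ν ξ):
  B: 483 − 1(407.2) = 75.83
  A: 0 + 2(407.2) = 814.3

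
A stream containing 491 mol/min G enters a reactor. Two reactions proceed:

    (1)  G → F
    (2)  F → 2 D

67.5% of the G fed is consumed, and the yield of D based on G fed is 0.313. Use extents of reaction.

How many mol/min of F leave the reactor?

Conversion of G: G consumed = 1ξ₁ = 0.675 × 491 → ξ₁ = 331.4 mol/min.
Yield of D: 2ξ₂ / 491 = 0.313 → ξ₂ = 76.84 mol/min.
Outlet amounts (n = n₀ + Σ ν·ξ):
  G: 491 − 1(331.4) = 159.6
  F: 0 + 1(331.4) − 1(76.84) = 254.6
  D: 0 + 2(76.84) = 153.7

255 mol/min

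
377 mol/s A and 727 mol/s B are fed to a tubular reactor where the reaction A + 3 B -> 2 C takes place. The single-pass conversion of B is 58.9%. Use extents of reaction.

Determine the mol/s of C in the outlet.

B reacted = 0.589 × 727 = 428.2 mol/s; ν_B = −3, so ξ = 428.2/3 = 142.7 mol/s.
Outlet amounts (n = n₀ + ν ξ):
  A: 377 − 1(142.7) = 234.3
  B: 727 − 3(142.7) = 298.8
  C: 0 + 2(142.7) = 285.5

285 mol/s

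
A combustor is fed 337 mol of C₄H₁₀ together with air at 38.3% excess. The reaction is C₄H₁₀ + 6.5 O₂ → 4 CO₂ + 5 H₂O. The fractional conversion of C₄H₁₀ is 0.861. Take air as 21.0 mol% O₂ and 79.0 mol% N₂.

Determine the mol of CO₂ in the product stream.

1160 mol

Stoichiometric O₂ = 6.5 × 337 = 2190 mol; O₂ fed = 2190 × 1.383 = 3029 mol.
N₂ fed = 3029 × 79/21 = 11400 mol.
Fuel reacted = 0.861 × 337 → ξ = 290.2 mol.
Outlet (n = n₀ + ν ξ):
  C₄H₁₀: 337 − 1(290.2) = 46.84
  O₂: 3029 − 6.5(290.2) = 1143
  N₂: 11400 (inert)
  CO₂: 0 + 4(290.2) = 1161
  H₂O: 0 + 5(290.2) = 1451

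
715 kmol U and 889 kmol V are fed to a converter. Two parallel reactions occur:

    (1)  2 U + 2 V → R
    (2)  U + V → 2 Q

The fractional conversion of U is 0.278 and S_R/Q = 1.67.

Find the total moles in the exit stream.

Conversion of U: U consumed = 0.278 × 715 = 198.8 kmol = 2ξ₁ + 1ξ₂.
Selectivity: 1ξ₁ / (2ξ₂) = 1.67 → ξ₁ = 3.34 ξ₂.
Substitute: (2·3.34 + 1) ξ₂ = 198.8 → ξ₂ = 25.88 kmol, ξ₁ = 86.44 kmol.
Outlet amounts (n = n₀ + Σ ν·ξ):
  U: 715 − 2(86.44) − 1(25.88) = 516.2
  V: 889 − 2(86.44) − 1(25.88) = 690.2
  R: 0 + 1(86.44) = 86.44
  Q: 0 + 2(25.88) = 51.76
Total out = 516.2 + 690.2 + 86.44 + 51.76 = 1345 kmol.

1340 kmol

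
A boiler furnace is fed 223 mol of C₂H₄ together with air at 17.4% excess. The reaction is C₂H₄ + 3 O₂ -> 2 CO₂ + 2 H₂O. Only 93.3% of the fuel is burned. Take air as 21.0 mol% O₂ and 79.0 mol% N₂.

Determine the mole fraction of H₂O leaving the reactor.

Stoichiometric O₂ = 3 × 223 = 669 mol; O₂ fed = 669 × 1.174 = 785.4 mol.
N₂ fed = 785.4 × 79/21 = 2955 mol.
Fuel reacted = 0.933 × 223 → ξ = 208.1 mol.
Outlet (n = n₀ + ν ξ):
  C₂H₄: 223 − 1(208.1) = 14.94
  O₂: 785.4 − 3(208.1) = 161.2
  N₂: 2955 (inert)
  CO₂: 0 + 2(208.1) = 416.1
  H₂O: 0 + 2(208.1) = 416.1
Total out = 3963 mol; y_H₂O = 416.1 / 3963 = 0.105.

0.105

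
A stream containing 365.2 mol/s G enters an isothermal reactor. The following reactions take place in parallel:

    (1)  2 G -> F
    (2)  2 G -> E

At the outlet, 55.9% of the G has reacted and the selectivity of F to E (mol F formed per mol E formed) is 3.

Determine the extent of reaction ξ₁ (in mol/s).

Conversion of G: G consumed = 0.559 × 365.2 = 204.1 mol/s = 2ξ₁ + 2ξ₂.
Selectivity: 1ξ₁ / (1ξ₂) = 3 → ξ₁ = 3 ξ₂.
Substitute: (2·3 + 2) ξ₂ = 204.1 → ξ₂ = 25.52 mol/s, ξ₁ = 76.56 mol/s.
Outlet amounts (n = n₀ + Σ ν·ξ):
  G: 365.2 − 2(76.56) − 2(25.52) = 161.1
  F: 0 + 1(76.56) = 76.56
  E: 0 + 1(25.52) = 25.52

ξ₁ = 76.6 mol/s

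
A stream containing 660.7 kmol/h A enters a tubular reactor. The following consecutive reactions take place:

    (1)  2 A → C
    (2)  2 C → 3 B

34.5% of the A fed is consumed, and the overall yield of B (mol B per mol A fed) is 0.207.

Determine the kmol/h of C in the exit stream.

Conversion of A: A consumed = 2ξ₁ = 0.345 × 660.7 → ξ₁ = 114 kmol/h.
Yield of B: 3ξ₂ / 660.7 = 0.207 → ξ₂ = 45.59 kmol/h.
Outlet amounts (n = n₀ + Σ ν·ξ):
  A: 660.7 − 2(114) = 432.8
  C: 0 + 1(114) − 2(45.59) = 22.79
  B: 0 + 3(45.59) = 136.8

22.8 kmol/h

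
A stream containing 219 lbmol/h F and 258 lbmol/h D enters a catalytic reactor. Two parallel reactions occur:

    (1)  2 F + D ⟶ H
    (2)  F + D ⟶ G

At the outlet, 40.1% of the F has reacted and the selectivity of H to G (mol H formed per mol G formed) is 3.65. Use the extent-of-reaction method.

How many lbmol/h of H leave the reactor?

38.6 lbmol/h

Conversion of F: F consumed = 0.401 × 219 = 87.82 lbmol/h = 2ξ₁ + 1ξ₂.
Selectivity: 1ξ₁ / (1ξ₂) = 3.65 → ξ₁ = 3.65 ξ₂.
Substitute: (2·3.65 + 1) ξ₂ = 87.82 → ξ₂ = 10.58 lbmol/h, ξ₁ = 38.62 lbmol/h.
Outlet amounts (n = n₀ + Σ ν·ξ):
  F: 219 − 2(38.62) − 1(10.58) = 131.2
  D: 258 − 1(38.62) − 1(10.58) = 208.8
  H: 0 + 1(38.62) = 38.62
  G: 0 + 1(10.58) = 10.58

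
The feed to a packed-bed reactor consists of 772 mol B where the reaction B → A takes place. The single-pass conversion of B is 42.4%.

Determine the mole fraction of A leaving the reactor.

B reacted = 0.424 × 772 = 327.3 mol; ν_B = −1, so ξ = 327.3/1 = 327.3 mol.
Outlet amounts (n = n₀ + ν ξ):
  B: 772 − 1(327.3) = 444.7
  A: 0 + 1(327.3) = 327.3
Total out = 772 mol; y_A = 327.3 / 772 = 0.424.

0.424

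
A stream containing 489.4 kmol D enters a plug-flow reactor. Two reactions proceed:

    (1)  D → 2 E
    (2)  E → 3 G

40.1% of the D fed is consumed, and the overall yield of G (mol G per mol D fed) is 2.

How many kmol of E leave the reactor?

66.2 kmol

Conversion of D: D consumed = 1ξ₁ = 0.401 × 489.4 → ξ₁ = 196.2 kmol.
Yield of G: 3ξ₂ / 489.4 = 2 → ξ₂ = 326.3 kmol.
Outlet amounts (n = n₀ + Σ ν·ξ):
  D: 489.4 − 1(196.2) = 293.2
  E: 0 + 2(196.2) − 1(326.3) = 66.23
  G: 0 + 3(326.3) = 978.8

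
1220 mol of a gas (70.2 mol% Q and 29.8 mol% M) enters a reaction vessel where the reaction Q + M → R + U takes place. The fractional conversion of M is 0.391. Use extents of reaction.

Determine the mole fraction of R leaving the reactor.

0.117

M reacted = 0.391 × 363.6 = 142.2 mol; ν_M = −1, so ξ = 142.2/1 = 142.2 mol.
Outlet amounts (n = n₀ + ν ξ):
  Q: 856.4 − 1(142.2) = 714.3
  M: 363.6 − 1(142.2) = 221.4
  R: 0 + 1(142.2) = 142.2
  U: 0 + 1(142.2) = 142.2
Total out = 1220 mol; y_R = 142.2 / 1220 = 0.1165.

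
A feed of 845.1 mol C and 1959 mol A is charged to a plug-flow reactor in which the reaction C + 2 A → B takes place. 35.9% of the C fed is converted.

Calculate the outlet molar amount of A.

1350 mol

C reacted = 0.359 × 845.1 = 303.4 mol; ν_C = −1, so ξ = 303.4/1 = 303.4 mol.
Outlet amounts (n = n₀ + ν ξ):
  C: 845.1 − 1(303.4) = 541.7
  A: 1959 − 2(303.4) = 1352
  B: 0 + 1(303.4) = 303.4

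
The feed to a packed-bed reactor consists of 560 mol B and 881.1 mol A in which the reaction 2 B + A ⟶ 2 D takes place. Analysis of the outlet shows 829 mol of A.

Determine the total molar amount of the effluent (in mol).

1390 mol

For A: n = n₀ − 1ξ → 829 = 881.1 − 1ξ, giving ξ = 52.1 mol.
Outlet amounts (n = n₀ + ν ξ):
  B: 560 − 2(52.1) = 455.8
  A: 881.1 − 1(52.1) = 829
  D: 0 + 2(52.1) = 104.2
Total out = 455.8 + 829 + 104.2 = 1389 mol.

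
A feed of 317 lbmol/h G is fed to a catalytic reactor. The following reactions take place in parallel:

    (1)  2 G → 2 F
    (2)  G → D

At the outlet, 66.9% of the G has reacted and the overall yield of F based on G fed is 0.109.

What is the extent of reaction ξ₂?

ξ₂ = 178 lbmol/h

Yield of F: 2ξ₁ / 317 = 0.109 → ξ₁ = 17.28 lbmol/h.
Conversion of G: 2ξ₁ + 1ξ₂ = 0.669 × 317 = 212.1 → ξ₂ = 177.5 lbmol/h.
Outlet amounts (n = n₀ + Σ ν·ξ):
  G: 317 − 2(17.28) − 1(177.5) = 104.9
  F: 0 + 2(17.28) = 34.55
  D: 0 + 1(177.5) = 177.5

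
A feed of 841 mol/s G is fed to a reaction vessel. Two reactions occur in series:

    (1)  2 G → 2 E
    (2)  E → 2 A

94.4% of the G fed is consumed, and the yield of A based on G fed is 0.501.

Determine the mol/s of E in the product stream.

583 mol/s

Conversion of G: G consumed = 2ξ₁ = 0.944 × 841 → ξ₁ = 397 mol/s.
Yield of A: 2ξ₂ / 841 = 0.501 → ξ₂ = 210.7 mol/s.
Outlet amounts (n = n₀ + Σ ν·ξ):
  G: 841 − 2(397) = 47.1
  E: 0 + 2(397) − 1(210.7) = 583.2
  A: 0 + 2(210.7) = 421.3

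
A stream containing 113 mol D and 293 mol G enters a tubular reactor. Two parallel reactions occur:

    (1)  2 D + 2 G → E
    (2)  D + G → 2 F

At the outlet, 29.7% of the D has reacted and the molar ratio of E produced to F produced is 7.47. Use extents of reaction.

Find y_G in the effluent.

0.726

Conversion of D: D consumed = 0.297 × 113 = 33.56 mol = 2ξ₁ + 1ξ₂.
Selectivity: 1ξ₁ / (2ξ₂) = 7.47 → ξ₁ = 14.94 ξ₂.
Substitute: (2·14.94 + 1) ξ₂ = 33.56 → ξ₂ = 1.087 mol, ξ₁ = 16.24 mol.
Outlet amounts (n = n₀ + Σ ν·ξ):
  D: 113 − 2(16.24) − 1(1.087) = 79.44
  G: 293 − 2(16.24) − 1(1.087) = 259.4
  E: 0 + 1(16.24) = 16.24
  F: 0 + 2(1.087) = 2.174
Total out = 357.3 mol; y_G = 259.4 / 357.3 = 0.7261.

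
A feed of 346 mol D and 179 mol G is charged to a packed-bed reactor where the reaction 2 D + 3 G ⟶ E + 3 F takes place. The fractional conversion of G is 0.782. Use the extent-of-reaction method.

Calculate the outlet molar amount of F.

G reacted = 0.782 × 179 = 140 mol; ν_G = −3, so ξ = 140/3 = 46.66 mol.
Outlet amounts (n = n₀ + ν ξ):
  D: 346 − 2(46.66) = 252.7
  G: 179 − 3(46.66) = 39.02
  E: 0 + 1(46.66) = 46.66
  F: 0 + 3(46.66) = 140

140 mol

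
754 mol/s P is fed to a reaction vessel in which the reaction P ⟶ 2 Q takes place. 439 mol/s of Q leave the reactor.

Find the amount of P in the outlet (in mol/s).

534 mol/s

For Q: n = n₀ + 2ξ → 439 = 0 + 2ξ, giving ξ = 219.5 mol/s.
Outlet amounts (n = n₀ + ν ξ):
  P: 754 − 1(219.5) = 534.5
  Q: 0 + 2(219.5) = 439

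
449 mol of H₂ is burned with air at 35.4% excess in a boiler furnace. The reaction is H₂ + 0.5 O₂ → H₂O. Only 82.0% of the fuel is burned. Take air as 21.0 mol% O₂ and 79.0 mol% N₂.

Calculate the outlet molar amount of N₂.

Stoichiometric O₂ = 0.5 × 449 = 224.5 mol; O₂ fed = 224.5 × 1.354 = 304 mol.
N₂ fed = 304 × 79/21 = 1144 mol.
Fuel reacted = 0.82 × 449 → ξ = 368.2 mol.
Outlet (n = n₀ + ν ξ):
  H₂: 449 − 1(368.2) = 80.82
  O₂: 304 − 0.5(368.2) = 119.9
  N₂: 1144 (inert)
  H₂O: 0 + 1(368.2) = 368.2

1140 mol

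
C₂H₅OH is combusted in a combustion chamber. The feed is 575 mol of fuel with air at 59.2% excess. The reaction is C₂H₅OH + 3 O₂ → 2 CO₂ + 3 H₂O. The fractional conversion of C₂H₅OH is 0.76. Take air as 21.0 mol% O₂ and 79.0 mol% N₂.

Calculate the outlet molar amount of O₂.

Stoichiometric O₂ = 3 × 575 = 1725 mol; O₂ fed = 1725 × 1.592 = 2746 mol.
N₂ fed = 2746 × 79/21 = 10330 mol.
Fuel reacted = 0.76 × 575 → ξ = 437 mol.
Outlet (n = n₀ + ν ξ):
  C₂H₅OH: 575 − 1(437) = 138
  O₂: 2746 − 3(437) = 1435
  N₂: 10330 (inert)
  CO₂: 0 + 2(437) = 874
  H₂O: 0 + 3(437) = 1311

1440 mol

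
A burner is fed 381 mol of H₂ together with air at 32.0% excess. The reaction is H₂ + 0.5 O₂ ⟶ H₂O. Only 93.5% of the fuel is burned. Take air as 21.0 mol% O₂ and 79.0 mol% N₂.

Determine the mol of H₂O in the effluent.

356 mol

Stoichiometric O₂ = 0.5 × 381 = 190.5 mol; O₂ fed = 190.5 × 1.320 = 251.5 mol.
N₂ fed = 251.5 × 79/21 = 946 mol.
Fuel reacted = 0.935 × 381 → ξ = 356.2 mol.
Outlet (n = n₀ + ν ξ):
  H₂: 381 − 1(356.2) = 24.76
  O₂: 251.5 − 0.5(356.2) = 73.34
  N₂: 946 (inert)
  H₂O: 0 + 1(356.2) = 356.2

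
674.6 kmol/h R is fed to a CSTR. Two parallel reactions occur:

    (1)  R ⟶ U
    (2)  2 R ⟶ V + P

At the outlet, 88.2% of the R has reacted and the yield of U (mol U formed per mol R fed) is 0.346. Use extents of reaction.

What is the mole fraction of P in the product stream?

Yield of U: 1ξ₁ / 674.6 = 0.346 → ξ₁ = 233.4 kmol/h.
Conversion of R: 1ξ₁ + 2ξ₂ = 0.882 × 674.6 = 595 → ξ₂ = 180.8 kmol/h.
Outlet amounts (n = n₀ + Σ ν·ξ):
  R: 674.6 − 1(233.4) − 2(180.8) = 79.6
  U: 0 + 1(233.4) = 233.4
  V: 0 + 1(180.8) = 180.8
  P: 0 + 1(180.8) = 180.8
Total out = 674.6 kmol/h; y_P = 180.8 / 674.6 = 0.268.

0.268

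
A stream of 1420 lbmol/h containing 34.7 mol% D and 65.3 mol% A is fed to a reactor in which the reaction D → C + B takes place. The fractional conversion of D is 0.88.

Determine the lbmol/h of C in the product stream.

D reacted = 0.88 × 492.7 = 433.6 lbmol/h; ν_D = −1, so ξ = 433.6/1 = 433.6 lbmol/h.
Outlet amounts (n = n₀ + ν ξ):
  D: 492.7 − 1(433.6) = 59.13
  C: 0 + 1(433.6) = 433.6
  B: 0 + 1(433.6) = 433.6
  A: 927.3 (inert)

434 lbmol/h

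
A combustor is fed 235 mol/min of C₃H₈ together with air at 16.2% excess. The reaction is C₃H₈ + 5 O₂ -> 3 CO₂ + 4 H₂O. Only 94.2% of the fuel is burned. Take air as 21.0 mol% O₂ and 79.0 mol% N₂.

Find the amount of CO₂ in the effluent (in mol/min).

Stoichiometric O₂ = 5 × 235 = 1175 mol/min; O₂ fed = 1175 × 1.162 = 1365 mol/min.
N₂ fed = 1365 × 79/21 = 5136 mol/min.
Fuel reacted = 0.942 × 235 → ξ = 221.4 mol/min.
Outlet (n = n₀ + ν ξ):
  C₃H₈: 235 − 1(221.4) = 13.63
  O₂: 1365 − 5(221.4) = 258.5
  N₂: 5136 (inert)
  CO₂: 0 + 3(221.4) = 664.1
  H₂O: 0 + 4(221.4) = 885.5

664 mol/min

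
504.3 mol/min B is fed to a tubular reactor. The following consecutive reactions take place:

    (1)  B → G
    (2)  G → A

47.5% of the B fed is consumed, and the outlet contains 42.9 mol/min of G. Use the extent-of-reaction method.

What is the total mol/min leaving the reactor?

504 mol/min

Conversion of B: B consumed = 1ξ₁ = 0.475 × 504.3 → ξ₁ = 239.5 mol/min.
G balance: n_G = 0 + 1ξ₁ − 1ξ₂ = 42.9 → ξ₂ = (1·239.5 − 42.9)/1 = 196.6 mol/min.
Outlet amounts (n = n₀ + Σ ν·ξ):
  B: 504.3 − 1(239.5) = 264.8
  G: 0 + 1(239.5) − 1(196.6) = 42.9
  A: 0 + 1(196.6) = 196.6
Total out = 264.8 + 42.9 + 196.6 = 504.3 mol/min.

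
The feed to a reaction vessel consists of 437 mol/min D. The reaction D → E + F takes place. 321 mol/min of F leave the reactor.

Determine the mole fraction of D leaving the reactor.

For F: n = n₀ + 1ξ → 321 = 0 + 1ξ, giving ξ = 321 mol/min.
Outlet amounts (n = n₀ + ν ξ):
  D: 437 − 1(321) = 116
  E: 0 + 1(321) = 321
  F: 0 + 1(321) = 321
Total out = 758 mol/min; y_D = 116 / 758 = 0.153.

0.153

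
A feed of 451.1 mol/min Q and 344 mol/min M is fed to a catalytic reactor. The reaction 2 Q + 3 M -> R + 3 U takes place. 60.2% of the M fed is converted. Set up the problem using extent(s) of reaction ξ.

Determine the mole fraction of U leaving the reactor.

0.285

M reacted = 0.602 × 344 = 207.1 mol/min; ν_M = −3, so ξ = 207.1/3 = 69.03 mol/min.
Outlet amounts (n = n₀ + ν ξ):
  Q: 451.1 − 2(69.03) = 313
  M: 344 − 3(69.03) = 136.9
  R: 0 + 1(69.03) = 69.03
  U: 0 + 3(69.03) = 207.1
Total out = 726.1 mol/min; y_U = 207.1 / 726.1 = 0.2852.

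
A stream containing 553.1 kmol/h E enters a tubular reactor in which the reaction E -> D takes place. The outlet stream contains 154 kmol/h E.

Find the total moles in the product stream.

553 kmol/h

For E: n = n₀ − 1ξ → 154 = 553.1 − 1ξ, giving ξ = 399.1 kmol/h.
Outlet amounts (n = n₀ + ν ξ):
  E: 553.1 − 1(399.1) = 154
  D: 0 + 1(399.1) = 399.1
Total out = 154 + 399.1 = 553.1 kmol/h.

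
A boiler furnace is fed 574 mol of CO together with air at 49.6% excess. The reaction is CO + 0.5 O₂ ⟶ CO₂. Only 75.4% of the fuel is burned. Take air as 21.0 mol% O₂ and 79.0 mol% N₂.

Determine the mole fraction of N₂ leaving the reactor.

0.672

Stoichiometric O₂ = 0.5 × 574 = 287 mol; O₂ fed = 287 × 1.496 = 429.4 mol.
N₂ fed = 429.4 × 79/21 = 1615 mol.
Fuel reacted = 0.754 × 574 → ξ = 432.8 mol.
Outlet (n = n₀ + ν ξ):
  CO: 574 − 1(432.8) = 141.2
  O₂: 429.4 − 0.5(432.8) = 213
  N₂: 1615 (inert)
  CO₂: 0 + 1(432.8) = 432.8
Total out = 2402 mol; y_N₂ = 1615 / 2402 = 0.6724.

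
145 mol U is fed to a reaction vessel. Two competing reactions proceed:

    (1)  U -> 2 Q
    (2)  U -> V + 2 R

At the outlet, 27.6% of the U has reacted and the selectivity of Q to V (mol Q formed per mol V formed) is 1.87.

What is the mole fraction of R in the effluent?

Conversion of U: U consumed = 0.276 × 145 = 40.02 mol = 1ξ₁ + 1ξ₂.
Selectivity: 2ξ₁ / (1ξ₂) = 1.87 → ξ₁ = 0.935 ξ₂.
Substitute: (1·0.935 + 1) ξ₂ = 40.02 → ξ₂ = 20.68 mol, ξ₁ = 19.34 mol.
Outlet amounts (n = n₀ + Σ ν·ξ):
  U: 145 − 1(19.34) − 1(20.68) = 105
  Q: 0 + 2(19.34) = 38.68
  V: 0 + 1(20.68) = 20.68
  R: 0 + 2(20.68) = 41.36
Total out = 205.7 mol; y_R = 41.36 / 205.7 = 0.2011.

0.201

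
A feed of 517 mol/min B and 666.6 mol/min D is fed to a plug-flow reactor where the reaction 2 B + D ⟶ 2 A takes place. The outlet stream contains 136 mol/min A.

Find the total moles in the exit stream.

For A: n = n₀ + 2ξ → 136 = 0 + 2ξ, giving ξ = 68 mol/min.
Outlet amounts (n = n₀ + ν ξ):
  B: 517 − 2(68) = 381
  D: 666.6 − 1(68) = 598.6
  A: 0 + 2(68) = 136
Total out = 381 + 598.6 + 136 = 1116 mol/min.

1120 mol/min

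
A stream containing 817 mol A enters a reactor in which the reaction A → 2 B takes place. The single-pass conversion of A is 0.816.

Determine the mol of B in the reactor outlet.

A reacted = 0.816 × 817 = 666.7 mol; ν_A = −1, so ξ = 666.7/1 = 666.7 mol.
Outlet amounts (n = n₀ + ν ξ):
  A: 817 − 1(666.7) = 150.3
  B: 0 + 2(666.7) = 1333

1330 mol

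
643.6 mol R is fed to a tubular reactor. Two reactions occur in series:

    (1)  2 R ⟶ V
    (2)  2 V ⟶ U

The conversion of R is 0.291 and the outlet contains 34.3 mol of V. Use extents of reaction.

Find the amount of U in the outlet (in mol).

Conversion of R: R consumed = 2ξ₁ = 0.291 × 643.6 → ξ₁ = 93.64 mol.
V balance: n_V = 0 + 1ξ₁ − 2ξ₂ = 34.3 → ξ₂ = (1·93.64 − 34.3)/2 = 29.67 mol.
Outlet amounts (n = n₀ + Σ ν·ξ):
  R: 643.6 − 2(93.64) = 456.3
  V: 0 + 1(93.64) − 2(29.67) = 34.3
  U: 0 + 1(29.67) = 29.67

29.7 mol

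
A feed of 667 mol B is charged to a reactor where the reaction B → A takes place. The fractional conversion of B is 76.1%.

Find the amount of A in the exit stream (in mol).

B reacted = 0.761 × 667 = 507.6 mol; ν_B = −1, so ξ = 507.6/1 = 507.6 mol.
Outlet amounts (n = n₀ + ν ξ):
  B: 667 − 1(507.6) = 159.4
  A: 0 + 1(507.6) = 507.6

508 mol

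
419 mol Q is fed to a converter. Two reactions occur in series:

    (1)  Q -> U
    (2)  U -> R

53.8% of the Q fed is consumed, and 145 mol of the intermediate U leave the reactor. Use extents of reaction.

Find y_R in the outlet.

0.192

Conversion of Q: Q consumed = 1ξ₁ = 0.538 × 419 → ξ₁ = 225.4 mol.
U balance: n_U = 0 + 1ξ₁ − 1ξ₂ = 145 → ξ₂ = (1·225.4 − 145)/1 = 80.42 mol.
Outlet amounts (n = n₀ + Σ ν·ξ):
  Q: 419 − 1(225.4) = 193.6
  U: 0 + 1(225.4) − 1(80.42) = 145
  R: 0 + 1(80.42) = 80.42
Total out = 419 mol; y_R = 80.42 / 419 = 0.1919.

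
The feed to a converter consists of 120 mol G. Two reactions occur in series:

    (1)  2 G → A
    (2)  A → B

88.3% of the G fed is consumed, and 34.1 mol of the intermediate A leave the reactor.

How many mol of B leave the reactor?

Conversion of G: G consumed = 2ξ₁ = 0.883 × 120 → ξ₁ = 52.98 mol.
A balance: n_A = 0 + 1ξ₁ − 1ξ₂ = 34.1 → ξ₂ = (1·52.98 − 34.1)/1 = 18.88 mol.
Outlet amounts (n = n₀ + Σ ν·ξ):
  G: 120 − 2(52.98) = 14.04
  A: 0 + 1(52.98) − 1(18.88) = 34.1
  B: 0 + 1(18.88) = 18.88

18.9 mol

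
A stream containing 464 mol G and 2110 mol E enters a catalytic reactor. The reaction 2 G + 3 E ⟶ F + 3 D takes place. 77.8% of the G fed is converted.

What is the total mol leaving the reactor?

2390 mol

G reacted = 0.778 × 464 = 361 mol; ν_G = −2, so ξ = 361/2 = 180.5 mol.
Outlet amounts (n = n₀ + ν ξ):
  G: 464 − 2(180.5) = 103
  E: 2110 − 3(180.5) = 1569
  F: 0 + 1(180.5) = 180.5
  D: 0 + 3(180.5) = 541.5
Total out = 103 + 1569 + 180.5 + 541.5 = 2394 mol.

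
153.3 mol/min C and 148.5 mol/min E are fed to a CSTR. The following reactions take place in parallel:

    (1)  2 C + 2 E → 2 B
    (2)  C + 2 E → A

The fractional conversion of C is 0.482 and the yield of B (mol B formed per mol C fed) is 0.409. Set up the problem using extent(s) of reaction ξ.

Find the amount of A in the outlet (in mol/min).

Yield of B: 2ξ₁ / 153.3 = 0.409 → ξ₁ = 31.35 mol/min.
Conversion of C: 2ξ₁ + 1ξ₂ = 0.482 × 153.3 = 73.89 → ξ₂ = 11.19 mol/min.
Outlet amounts (n = n₀ + Σ ν·ξ):
  C: 153.3 − 2(31.35) − 1(11.19) = 79.41
  E: 148.5 − 2(31.35) − 2(11.19) = 63.42
  B: 0 + 2(31.35) = 62.7
  A: 0 + 1(11.19) = 11.19

11.2 mol/min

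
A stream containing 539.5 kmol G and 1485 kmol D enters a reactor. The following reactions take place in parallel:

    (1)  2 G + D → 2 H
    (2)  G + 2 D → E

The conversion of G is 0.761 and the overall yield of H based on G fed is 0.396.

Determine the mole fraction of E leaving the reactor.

0.129

Yield of H: 2ξ₁ / 539.5 = 0.396 → ξ₁ = 106.8 kmol.
Conversion of G: 2ξ₁ + 1ξ₂ = 0.761 × 539.5 = 410.6 → ξ₂ = 196.9 kmol.
Outlet amounts (n = n₀ + Σ ν·ξ):
  G: 539.5 − 2(106.8) − 1(196.9) = 128.9
  D: 1485 − 1(106.8) − 2(196.9) = 984.3
  H: 0 + 2(106.8) = 213.6
  E: 0 + 1(196.9) = 196.9
Total out = 1524 kmol; y_E = 196.9 / 1524 = 0.1292.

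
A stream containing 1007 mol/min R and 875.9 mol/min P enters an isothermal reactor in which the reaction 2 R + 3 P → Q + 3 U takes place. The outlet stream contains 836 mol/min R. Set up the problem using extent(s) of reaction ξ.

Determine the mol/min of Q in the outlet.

85.5 mol/min

For R: n = n₀ − 2ξ → 836 = 1007 − 2ξ, giving ξ = 85.5 mol/min.
Outlet amounts (n = n₀ + ν ξ):
  R: 1007 − 2(85.5) = 836
  P: 875.9 − 3(85.5) = 619.4
  Q: 0 + 1(85.5) = 85.5
  U: 0 + 3(85.5) = 256.5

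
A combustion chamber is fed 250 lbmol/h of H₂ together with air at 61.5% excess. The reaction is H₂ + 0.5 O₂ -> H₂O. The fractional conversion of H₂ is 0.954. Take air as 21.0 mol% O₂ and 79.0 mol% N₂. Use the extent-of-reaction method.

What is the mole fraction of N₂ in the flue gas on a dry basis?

0.89

Stoichiometric O₂ = 0.5 × 250 = 125 lbmol/h; O₂ fed = 125 × 1.615 = 201.9 lbmol/h.
N₂ fed = 201.9 × 79/21 = 759.4 lbmol/h.
Fuel reacted = 0.954 × 250 → ξ = 238.5 lbmol/h.
Outlet (n = n₀ + ν ξ):
  H₂: 250 − 1(238.5) = 11.5
  O₂: 201.9 − 0.5(238.5) = 82.62
  N₂: 759.4 (inert)
  H₂O: 0 + 1(238.5) = 238.5
Dry total = 853.6 lbmol/h; y_N₂ (dry) = 759.4 / 853.6 = 0.8897.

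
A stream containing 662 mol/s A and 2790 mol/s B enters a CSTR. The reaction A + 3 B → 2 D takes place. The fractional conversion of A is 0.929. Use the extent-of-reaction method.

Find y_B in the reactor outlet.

0.425

A reacted = 0.929 × 662 = 615 mol/s; ν_A = −1, so ξ = 615/1 = 615 mol/s.
Outlet amounts (n = n₀ + ν ξ):
  A: 662 − 1(615) = 47
  B: 2790 − 3(615) = 945
  D: 0 + 2(615) = 1230
Total out = 2222 mol/s; y_B = 945 / 2222 = 0.4253.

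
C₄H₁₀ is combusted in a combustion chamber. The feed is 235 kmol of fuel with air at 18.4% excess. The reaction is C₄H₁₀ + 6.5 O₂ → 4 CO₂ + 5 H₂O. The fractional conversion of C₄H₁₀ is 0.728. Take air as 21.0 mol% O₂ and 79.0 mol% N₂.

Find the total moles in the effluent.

Stoichiometric O₂ = 6.5 × 235 = 1528 kmol; O₂ fed = 1528 × 1.184 = 1809 kmol.
N₂ fed = 1809 × 79/21 = 6804 kmol.
Fuel reacted = 0.728 × 235 → ξ = 171.1 kmol.
Outlet (n = n₀ + ν ξ):
  C₄H₁₀: 235 − 1(171.1) = 63.92
  O₂: 1809 − 6.5(171.1) = 696.5
  N₂: 6804 (inert)
  CO₂: 0 + 4(171.1) = 684.3
  H₂O: 0 + 5(171.1) = 855.4
Total out = 63.92 + 696.5 + 6804 + 684.3 + 855.4 = 9104 kmol.

9100 kmol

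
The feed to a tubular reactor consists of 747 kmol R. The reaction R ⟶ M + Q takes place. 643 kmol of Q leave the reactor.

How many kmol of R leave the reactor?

104 kmol

For Q: n = n₀ + 1ξ → 643 = 0 + 1ξ, giving ξ = 643 kmol.
Outlet amounts (n = n₀ + ν ξ):
  R: 747 − 1(643) = 104
  M: 0 + 1(643) = 643
  Q: 0 + 1(643) = 643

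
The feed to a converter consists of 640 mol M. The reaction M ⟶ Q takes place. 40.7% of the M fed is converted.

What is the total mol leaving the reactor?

640 mol

M reacted = 0.407 × 640 = 260.5 mol; ν_M = −1, so ξ = 260.5/1 = 260.5 mol.
Outlet amounts (n = n₀ + ν ξ):
  M: 640 − 1(260.5) = 379.5
  Q: 0 + 1(260.5) = 260.5
Total out = 379.5 + 260.5 = 640 mol.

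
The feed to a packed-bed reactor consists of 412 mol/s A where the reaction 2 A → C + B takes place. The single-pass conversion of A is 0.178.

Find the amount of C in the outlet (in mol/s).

36.7 mol/s

A reacted = 0.178 × 412 = 73.34 mol/s; ν_A = −2, so ξ = 73.34/2 = 36.67 mol/s.
Outlet amounts (n = n₀ + ν ξ):
  A: 412 − 2(36.67) = 338.7
  C: 0 + 1(36.67) = 36.67
  B: 0 + 1(36.67) = 36.67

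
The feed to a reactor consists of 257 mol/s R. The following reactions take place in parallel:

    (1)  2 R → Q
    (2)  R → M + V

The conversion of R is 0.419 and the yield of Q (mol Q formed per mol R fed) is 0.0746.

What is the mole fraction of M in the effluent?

Yield of Q: 1ξ₁ / 257 = 0.0746 → ξ₁ = 19.17 mol/s.
Conversion of R: 2ξ₁ + 1ξ₂ = 0.419 × 257 = 107.7 → ξ₂ = 69.34 mol/s.
Outlet amounts (n = n₀ + Σ ν·ξ):
  R: 257 − 2(19.17) − 1(69.34) = 149.3
  Q: 0 + 1(19.17) = 19.17
  M: 0 + 1(69.34) = 69.34
  V: 0 + 1(69.34) = 69.34
Total out = 307.2 mol/s; y_M = 69.34 / 307.2 = 0.2257.

0.226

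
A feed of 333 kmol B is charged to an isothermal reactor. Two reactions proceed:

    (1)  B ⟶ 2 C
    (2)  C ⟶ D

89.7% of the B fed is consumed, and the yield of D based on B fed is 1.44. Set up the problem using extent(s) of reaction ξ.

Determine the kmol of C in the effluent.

118 kmol

Conversion of B: B consumed = 1ξ₁ = 0.897 × 333 → ξ₁ = 298.7 kmol.
Yield of D: 1ξ₂ / 333 = 1.44 → ξ₂ = 479.5 kmol.
Outlet amounts (n = n₀ + Σ ν·ξ):
  B: 333 − 1(298.7) = 34.3
  C: 0 + 2(298.7) − 1(479.5) = 117.9
  D: 0 + 1(479.5) = 479.5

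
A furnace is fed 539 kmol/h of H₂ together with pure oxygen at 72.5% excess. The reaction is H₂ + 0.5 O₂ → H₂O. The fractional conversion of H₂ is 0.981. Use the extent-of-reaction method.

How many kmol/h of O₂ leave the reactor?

201 kmol/h

Stoichiometric O₂ = 0.5 × 539 = 269.5 kmol/h; O₂ fed = 269.5 × 1.725 = 464.9 kmol/h.
Fuel reacted = 0.981 × 539 → ξ = 528.8 kmol/h.
Outlet (n = n₀ + ν ξ):
  H₂: 539 − 1(528.8) = 10.24
  O₂: 464.9 − 0.5(528.8) = 200.5
  H₂O: 0 + 1(528.8) = 528.8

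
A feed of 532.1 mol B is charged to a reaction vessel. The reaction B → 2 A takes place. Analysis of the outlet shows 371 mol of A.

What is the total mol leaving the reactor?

For A: n = n₀ + 2ξ → 371 = 0 + 2ξ, giving ξ = 185.5 mol.
Outlet amounts (n = n₀ + ν ξ):
  B: 532.1 − 1(185.5) = 346.6
  A: 0 + 2(185.5) = 371
Total out = 346.6 + 371 = 717.6 mol.

718 mol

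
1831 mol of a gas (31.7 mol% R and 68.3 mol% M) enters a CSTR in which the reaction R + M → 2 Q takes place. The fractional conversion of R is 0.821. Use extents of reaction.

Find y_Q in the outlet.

0.521

R reacted = 0.821 × 580.4 = 476.5 mol; ν_R = −1, so ξ = 476.5/1 = 476.5 mol.
Outlet amounts (n = n₀ + ν ξ):
  R: 580.4 − 1(476.5) = 103.9
  M: 1251 − 1(476.5) = 774
  Q: 0 + 2(476.5) = 953.1
Total out = 1831 mol; y_Q = 953.1 / 1831 = 0.5205.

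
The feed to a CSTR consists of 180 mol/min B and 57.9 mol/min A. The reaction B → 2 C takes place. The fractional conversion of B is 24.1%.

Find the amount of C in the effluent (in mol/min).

B reacted = 0.241 × 180 = 43.38 mol/min; ν_B = −1, so ξ = 43.38/1 = 43.38 mol/min.
Outlet amounts (n = n₀ + ν ξ):
  B: 180 − 1(43.38) = 136.6
  C: 0 + 2(43.38) = 86.76
  A: 57.9 (inert)

86.8 mol/min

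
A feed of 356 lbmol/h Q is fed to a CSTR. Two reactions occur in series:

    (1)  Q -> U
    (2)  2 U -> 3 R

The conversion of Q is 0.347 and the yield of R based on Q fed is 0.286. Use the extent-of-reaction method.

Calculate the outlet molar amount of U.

55.7 lbmol/h

Conversion of Q: Q consumed = 1ξ₁ = 0.347 × 356 → ξ₁ = 123.5 lbmol/h.
Yield of R: 3ξ₂ / 356 = 0.286 → ξ₂ = 33.94 lbmol/h.
Outlet amounts (n = n₀ + Σ ν·ξ):
  Q: 356 − 1(123.5) = 232.5
  U: 0 + 1(123.5) − 2(33.94) = 55.65
  R: 0 + 3(33.94) = 101.8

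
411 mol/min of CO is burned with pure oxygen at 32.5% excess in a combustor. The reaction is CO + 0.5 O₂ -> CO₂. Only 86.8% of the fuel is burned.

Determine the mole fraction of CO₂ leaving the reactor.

Stoichiometric O₂ = 0.5 × 411 = 205.5 mol/min; O₂ fed = 205.5 × 1.325 = 272.3 mol/min.
Fuel reacted = 0.868 × 411 → ξ = 356.7 mol/min.
Outlet (n = n₀ + ν ξ):
  CO: 411 − 1(356.7) = 54.25
  O₂: 272.3 − 0.5(356.7) = 93.91
  CO₂: 0 + 1(356.7) = 356.7
Total out = 504.9 mol/min; y_CO₂ = 356.7 / 504.9 = 0.7066.

0.707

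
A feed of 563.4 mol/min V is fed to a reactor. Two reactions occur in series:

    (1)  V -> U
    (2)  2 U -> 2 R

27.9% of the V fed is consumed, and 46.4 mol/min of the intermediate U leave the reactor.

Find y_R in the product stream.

Conversion of V: V consumed = 1ξ₁ = 0.279 × 563.4 → ξ₁ = 157.2 mol/min.
U balance: n_U = 0 + 1ξ₁ − 2ξ₂ = 46.4 → ξ₂ = (1·157.2 − 46.4)/2 = 55.39 mol/min.
Outlet amounts (n = n₀ + Σ ν·ξ):
  V: 563.4 − 1(157.2) = 406.2
  U: 0 + 1(157.2) − 2(55.39) = 46.4
  R: 0 + 2(55.39) = 110.8
Total out = 563.4 mol/min; y_R = 110.8 / 563.4 = 0.1966.

0.197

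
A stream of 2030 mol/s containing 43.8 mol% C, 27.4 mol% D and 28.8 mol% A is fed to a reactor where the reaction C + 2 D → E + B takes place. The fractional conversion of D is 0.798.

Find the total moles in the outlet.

D reacted = 0.798 × 556.2 = 443.9 mol/s; ν_D = −2, so ξ = 443.9/2 = 221.9 mol/s.
Outlet amounts (n = n₀ + ν ξ):
  C: 889.1 − 1(221.9) = 667.2
  D: 556.2 − 2(221.9) = 112.4
  E: 0 + 1(221.9) = 221.9
  B: 0 + 1(221.9) = 221.9
  A: 584.6 (inert)
Total out = 667.2 + 112.4 + 221.9 + 221.9 + 584.6 = 1808 mol/s.

1810 mol/s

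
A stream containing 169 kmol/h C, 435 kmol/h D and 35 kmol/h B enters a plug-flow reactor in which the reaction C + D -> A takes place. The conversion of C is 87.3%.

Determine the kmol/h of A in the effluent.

148 kmol/h

C reacted = 0.873 × 169 = 147.5 kmol/h; ν_C = −1, so ξ = 147.5/1 = 147.5 kmol/h.
Outlet amounts (n = n₀ + ν ξ):
  C: 169 − 1(147.5) = 21.46
  D: 435 − 1(147.5) = 287.5
  A: 0 + 1(147.5) = 147.5
  B: 35 (inert)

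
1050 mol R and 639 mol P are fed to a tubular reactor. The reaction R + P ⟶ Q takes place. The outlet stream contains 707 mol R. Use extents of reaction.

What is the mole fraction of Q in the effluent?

For R: n = n₀ − 1ξ → 707 = 1050 − 1ξ, giving ξ = 343 mol.
Outlet amounts (n = n₀ + ν ξ):
  R: 1050 − 1(343) = 707
  P: 639 − 1(343) = 296
  Q: 0 + 1(343) = 343
Total out = 1346 mol; y_Q = 343 / 1346 = 0.2548.

0.255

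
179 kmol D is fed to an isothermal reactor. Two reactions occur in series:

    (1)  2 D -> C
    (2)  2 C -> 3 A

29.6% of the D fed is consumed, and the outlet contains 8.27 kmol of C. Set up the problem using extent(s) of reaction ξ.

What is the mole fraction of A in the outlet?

0.169

Conversion of D: D consumed = 2ξ₁ = 0.296 × 179 → ξ₁ = 26.49 kmol.
C balance: n_C = 0 + 1ξ₁ − 2ξ₂ = 8.27 → ξ₂ = (1·26.49 − 8.27)/2 = 9.111 kmol.
Outlet amounts (n = n₀ + Σ ν·ξ):
  D: 179 − 2(26.49) = 126
  C: 0 + 1(26.49) − 2(9.111) = 8.27
  A: 0 + 3(9.111) = 27.33
Total out = 161.6 kmol; y_A = 27.33 / 161.6 = 0.1691.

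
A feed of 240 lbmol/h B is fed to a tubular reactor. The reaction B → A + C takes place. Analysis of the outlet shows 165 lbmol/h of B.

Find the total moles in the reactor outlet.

For B: n = n₀ − 1ξ → 165 = 240 − 1ξ, giving ξ = 75 lbmol/h.
Outlet amounts (n = n₀ + ν ξ):
  B: 240 − 1(75) = 165
  A: 0 + 1(75) = 75
  C: 0 + 1(75) = 75
Total out = 165 + 75 + 75 = 315 lbmol/h.

315 lbmol/h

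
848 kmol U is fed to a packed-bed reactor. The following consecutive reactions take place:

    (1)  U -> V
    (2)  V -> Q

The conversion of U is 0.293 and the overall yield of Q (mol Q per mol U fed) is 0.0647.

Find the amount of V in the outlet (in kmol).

194 kmol

Conversion of U: U consumed = 1ξ₁ = 0.293 × 848 → ξ₁ = 248.5 kmol.
Yield of Q: 1ξ₂ / 848 = 0.0647 → ξ₂ = 54.87 kmol.
Outlet amounts (n = n₀ + Σ ν·ξ):
  U: 848 − 1(248.5) = 599.5
  V: 0 + 1(248.5) − 1(54.87) = 193.6
  Q: 0 + 1(54.87) = 54.87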